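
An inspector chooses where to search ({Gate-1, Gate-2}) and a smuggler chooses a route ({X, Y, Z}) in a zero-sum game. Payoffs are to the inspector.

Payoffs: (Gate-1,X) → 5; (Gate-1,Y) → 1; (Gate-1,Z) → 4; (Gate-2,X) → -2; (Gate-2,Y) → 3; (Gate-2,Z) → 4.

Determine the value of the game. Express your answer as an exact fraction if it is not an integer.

Row minima: Gate-1 → 1, Gate-2 → -2; maximin = 1.
Column maxima: X → 5, Y → 3, Z → 4; minimax = 3.
1 ≠ 3, so there is no saddle point; optimal play is mixed.
Z is strictly dominated by Y (it gives the inspector strictly more in every row), so the smuggler never plays it.
On the remaining 2×2 (Gate-1, Gate-2 vs X, Y):
Let the inspector play Gate-1 with probability p. Expected payoff against X: 5p + (-2)(1−p) = 7p − 2; against Y: 1p + 3(1−p) = −2p + 3.
Setting these equal: 7p − 2 = −2p + 3 ⇒ 9p = 5 ⇒ p = 5/9, and the value is (7)·(5/9) − 2 = 17/9.
For the smuggler: with q = P(X), equating Gate-1's and Gate-2's payoffs gives 4q + 1 = −5q + 3 ⇒ q = 2/9.

17/9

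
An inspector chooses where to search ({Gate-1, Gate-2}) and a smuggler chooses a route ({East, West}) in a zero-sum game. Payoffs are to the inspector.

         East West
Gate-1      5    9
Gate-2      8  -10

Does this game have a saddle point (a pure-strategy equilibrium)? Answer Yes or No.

Row minima: Gate-1 → 5, Gate-2 → -10; maximin = 5.
Column maxima: East → 8, West → 9; minimax = 8.
5 ≠ 8, so no pure-strategy equilibrium exists.

No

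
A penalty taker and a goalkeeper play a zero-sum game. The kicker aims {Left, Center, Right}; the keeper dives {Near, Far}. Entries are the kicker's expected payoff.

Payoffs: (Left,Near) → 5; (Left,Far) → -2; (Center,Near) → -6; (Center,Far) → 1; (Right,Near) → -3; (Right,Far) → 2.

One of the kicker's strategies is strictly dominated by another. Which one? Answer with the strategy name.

Center

Right gives a strictly higher payoff than Center against every column: -3 > -6, 2 > 1.
So Center is strictly dominated and the kicker never plays it.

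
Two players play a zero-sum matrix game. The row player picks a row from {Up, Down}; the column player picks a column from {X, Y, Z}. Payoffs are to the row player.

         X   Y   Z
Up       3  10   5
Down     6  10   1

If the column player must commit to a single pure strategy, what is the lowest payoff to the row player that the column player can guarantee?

Column maxima: X → 6, Y → 10, Z → 5.
The smallest of these is 5.

5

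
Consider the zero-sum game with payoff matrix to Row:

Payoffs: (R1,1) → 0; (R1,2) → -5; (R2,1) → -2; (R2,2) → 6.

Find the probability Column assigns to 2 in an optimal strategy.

2/13

Row minima: R1 → -5, R2 → -2; maximin = -2.
Column maxima: 1 → 0, 2 → 6; minimax = 0.
-2 ≠ 0, so there is no saddle point; optimal play is mixed.
Let Row play R1 with probability p. Expected payoff against 1: 0p + (-2)(1−p) = 2p − 2; against 2: (-5)p + 6(1−p) = −11p + 6.
Setting these equal: 2p − 2 = −11p + 6 ⇒ 13p = 8 ⇒ p = 8/13, and the value is (2)·(8/13) − 2 = -10/13.
For Column: with q = P(1), equating R1's and R2's payoffs gives 5q − 5 = −8q + 6 ⇒ q = 11/13.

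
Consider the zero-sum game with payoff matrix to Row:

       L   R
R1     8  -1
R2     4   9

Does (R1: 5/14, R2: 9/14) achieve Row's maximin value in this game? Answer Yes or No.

Yes

Against L this mix gives (5/14)·8 + (9/14)·4 = 38/7.
Against R this mix gives (5/14)·(-1) + (9/14)·9 = 38/7.
All of Column's active replies (L, R) yield 38/7, and no column does worse for Row. The mix makes Column indifferent and guarantees 38/7, so it is optimal.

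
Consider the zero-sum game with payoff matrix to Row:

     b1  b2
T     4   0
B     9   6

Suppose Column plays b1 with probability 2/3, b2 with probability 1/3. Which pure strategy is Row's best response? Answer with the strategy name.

B

Expected payoff of T: (2/3)·4 + (1/3)·0 = 8/3.
Expected payoff of B: (2/3)·9 + (1/3)·6 = 8.
The largest is 8, so Row's best response is B.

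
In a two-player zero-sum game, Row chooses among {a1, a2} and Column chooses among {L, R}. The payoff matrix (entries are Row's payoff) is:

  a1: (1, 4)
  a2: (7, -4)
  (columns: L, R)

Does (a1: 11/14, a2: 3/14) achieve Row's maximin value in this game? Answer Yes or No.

Against L this mix gives (11/14)·1 + (3/14)·7 = 16/7.
Against R this mix gives (11/14)·4 + (3/14)·(-4) = 16/7.
All of Column's active replies (L, R) yield 16/7, and no column does worse for Row. The mix makes Column indifferent and guarantees 16/7, so it is optimal.

Yes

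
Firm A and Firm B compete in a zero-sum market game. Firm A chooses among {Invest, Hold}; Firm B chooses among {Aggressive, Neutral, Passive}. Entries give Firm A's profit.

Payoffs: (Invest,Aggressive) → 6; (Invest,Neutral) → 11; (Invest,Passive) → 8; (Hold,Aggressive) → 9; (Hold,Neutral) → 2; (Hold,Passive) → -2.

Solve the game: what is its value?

84/13

Row minima: Invest → 6, Hold → -2; maximin = 6.
Column maxima: Aggressive → 9, Neutral → 11, Passive → 8; minimax = 8.
6 ≠ 8, so there is no saddle point; optimal play is mixed.
Neutral is strictly dominated by Passive (it gives Firm A strictly more in every row), so Firm B never plays it.
On the remaining 2×2 (Invest, Hold vs Aggressive, Passive):
Let Firm A play Invest with probability p. Expected payoff against Aggressive: 6p + 9(1−p) = −3p + 9; against Passive: 8p + (-2)(1−p) = 10p − 2.
Setting these equal: −3p + 9 = 10p − 2 ⇒ −13p = -11 ⇒ p = 11/13, and the value is (-3)·(11/13) + 9 = 84/13.
For Firm B: with q = P(Aggressive), equating Invest's and Hold's payoffs gives −2q + 8 = 11q − 2 ⇒ q = 10/13.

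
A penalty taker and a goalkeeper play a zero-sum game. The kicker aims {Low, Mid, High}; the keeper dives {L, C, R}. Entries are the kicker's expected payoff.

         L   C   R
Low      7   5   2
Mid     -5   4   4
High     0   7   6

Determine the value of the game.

42/11

Row minima: Low → 2, Mid → -5, High → 0; maximin = 2.
Column maxima: L → 7, C → 7, R → 6; minimax = 6.
2 ≠ 6, so there is no saddle point; optimal play is mixed.
Mid is strictly dominated by High, so the kicker never plays it.
With Mid eliminated, C is strictly dominated by R (it gives the kicker strictly more in every remaining row), so the keeper never plays it.
On the remaining 2×2 (Low, High vs L, R):
Let the kicker play Low with probability p. Expected payoff against L: 7p + 0(1−p) = 7p; against R: 2p + 6(1−p) = −4p + 6.
Setting these equal: 7p = −4p + 6 ⇒ 11p = 6 ⇒ p = 6/11, and the value is (7)·(6/11) = 42/11.
For the keeper: with q = P(L), equating Low's and High's payoffs gives 5q + 2 = −6q + 6 ⇒ q = 4/11.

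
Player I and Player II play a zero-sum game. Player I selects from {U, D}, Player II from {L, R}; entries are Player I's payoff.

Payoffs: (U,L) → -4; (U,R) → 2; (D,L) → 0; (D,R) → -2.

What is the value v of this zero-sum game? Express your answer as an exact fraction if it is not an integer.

Row minima: U → -4, D → -2; maximin = -2.
Column maxima: L → 0, R → 2; minimax = 0.
-2 ≠ 0, so there is no saddle point; optimal play is mixed.
Let Player I play U with probability p. Expected payoff against L: (-4)p + 0(1−p) = −4p; against R: 2p + (-2)(1−p) = 4p − 2.
Setting these equal: −4p = 4p − 2 ⇒ −8p = -2 ⇒ p = 1/4, and the value is (-4)·(1/4) = -1.
For Player II: with q = P(L), equating U's and D's payoffs gives −6q + 2 = 2q − 2 ⇒ q = 1/2.

-1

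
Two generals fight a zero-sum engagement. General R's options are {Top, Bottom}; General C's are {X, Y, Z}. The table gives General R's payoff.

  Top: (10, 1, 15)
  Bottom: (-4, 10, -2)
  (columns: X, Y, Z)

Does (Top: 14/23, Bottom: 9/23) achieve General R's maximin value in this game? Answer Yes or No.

Yes

Against X this mix gives (14/23)·10 + (9/23)·(-4) = 104/23.
Against Y this mix gives (14/23)·1 + (9/23)·10 = 104/23.
Against Z this mix gives (14/23)·15 + (9/23)·(-2) = 192/23.
All of General C's active replies (X, Y) yield 104/23, and no column does worse for General R. The mix makes General C indifferent and guarantees 104/23, so it is optimal.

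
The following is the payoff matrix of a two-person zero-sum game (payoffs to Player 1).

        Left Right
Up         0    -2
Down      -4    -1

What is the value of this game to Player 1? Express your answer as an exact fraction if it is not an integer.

-8/5

Row minima: Up → -2, Down → -4; maximin = -2.
Column maxima: Left → 0, Right → -1; minimax = -1.
-2 ≠ -1, so there is no saddle point; optimal play is mixed.
Let Player 1 play Up with probability p. Expected payoff against Left: 0p + (-4)(1−p) = 4p − 4; against Right: (-2)p + (-1)(1−p) = −p − 1.
Setting these equal: 4p − 4 = −p − 1 ⇒ 5p = 3 ⇒ p = 3/5, and the value is (4)·(3/5) − 4 = -8/5.
For Player 2: with q = P(Left), equating Up's and Down's payoffs gives 2q − 2 = −3q − 1 ⇒ q = 1/5.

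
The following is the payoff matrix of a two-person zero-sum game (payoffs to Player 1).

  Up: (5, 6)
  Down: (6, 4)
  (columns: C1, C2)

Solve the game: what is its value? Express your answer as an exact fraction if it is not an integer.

16/3

Row minima: Up → 5, Down → 4; maximin = 5.
Column maxima: C1 → 6, C2 → 6; minimax = 6.
5 ≠ 6, so there is no saddle point; optimal play is mixed.
Let Player 1 play Up with probability p. Expected payoff against C1: 5p + 6(1−p) = −p + 6; against C2: 6p + 4(1−p) = 2p + 4.
Setting these equal: −p + 6 = 2p + 4 ⇒ −3p = -2 ⇒ p = 2/3, and the value is (-1)·(2/3) + 6 = 16/3.
For Player 2: with q = P(C1), equating Up's and Down's payoffs gives −q + 6 = 2q + 4 ⇒ q = 2/3.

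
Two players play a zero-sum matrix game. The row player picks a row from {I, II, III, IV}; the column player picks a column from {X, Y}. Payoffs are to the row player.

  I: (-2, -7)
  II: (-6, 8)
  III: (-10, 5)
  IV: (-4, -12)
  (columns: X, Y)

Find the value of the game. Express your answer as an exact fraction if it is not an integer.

-58/19

Row minima: I → -7, II → -6, III → -10, IV → -12; maximin = -6.
Column maxima: X → -2, Y → 8; minimax = -2.
-6 ≠ -2, so there is no saddle point; optimal play is mixed.
III is strictly dominated by II, so the row player never plays it.
IV is strictly dominated by I, so the row player never plays it.
On the remaining 2×2 (I, II vs X, Y):
Let the row player play I with probability p. Expected payoff against X: (-2)p + (-6)(1−p) = 4p − 6; against Y: (-7)p + 8(1−p) = −15p + 8.
Setting these equal: 4p − 6 = −15p + 8 ⇒ 19p = 14 ⇒ p = 14/19, and the value is (4)·(14/19) − 6 = -58/19.
For the column player: with q = P(X), equating I's and II's payoffs gives 5q − 7 = −14q + 8 ⇒ q = 15/19.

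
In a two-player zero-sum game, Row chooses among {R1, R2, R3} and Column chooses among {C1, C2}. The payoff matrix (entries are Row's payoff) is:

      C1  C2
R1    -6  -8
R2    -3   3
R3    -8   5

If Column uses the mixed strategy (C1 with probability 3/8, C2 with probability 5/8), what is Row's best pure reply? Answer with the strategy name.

Expected payoff of R1: (3/8)·(-6) + (5/8)·(-8) = -29/4.
Expected payoff of R2: (3/8)·(-3) + (5/8)·3 = 3/4.
Expected payoff of R3: (3/8)·(-8) + (5/8)·5 = 1/8.
The largest is 3/4, so Row's best response is R2.

R2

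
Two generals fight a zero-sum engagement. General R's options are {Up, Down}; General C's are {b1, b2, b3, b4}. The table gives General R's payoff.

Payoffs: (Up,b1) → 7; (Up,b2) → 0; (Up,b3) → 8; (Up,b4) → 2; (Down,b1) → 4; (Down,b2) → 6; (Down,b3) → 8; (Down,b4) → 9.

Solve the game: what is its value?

14/3

Row minima: Up → 0, Down → 4; maximin = 4.
Column maxima: b1 → 7, b2 → 6, b3 → 8, b4 → 9; minimax = 6.
4 ≠ 6, so there is no saddle point; optimal play is mixed.
b3 is strictly dominated by b1 (it gives General R strictly more in every row), so General C never plays it.
b4 is strictly dominated by b2 (it gives General R strictly more in every row), so General C never plays it.
On the remaining 2×2 (Up, Down vs b1, b2):
Let General R play Up with probability p. Expected payoff against b1: 7p + 4(1−p) = 3p + 4; against b2: 0p + 6(1−p) = −6p + 6.
Setting these equal: 3p + 4 = −6p + 6 ⇒ 9p = 2 ⇒ p = 2/9, and the value is (3)·(2/9) + 4 = 14/3.
For General C: with q = P(b1), equating Up's and Down's payoffs gives 7q = −2q + 6 ⇒ q = 2/3.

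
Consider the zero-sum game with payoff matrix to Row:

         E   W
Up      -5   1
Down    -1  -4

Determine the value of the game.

Row minima: Up → -5, Down → -4; maximin = -4.
Column maxima: E → -1, W → 1; minimax = -1.
-4 ≠ -1, so there is no saddle point; optimal play is mixed.
Let Row play Up with probability p. Expected payoff against E: (-5)p + (-1)(1−p) = −4p − 1; against W: 1p + (-4)(1−p) = 5p − 4.
Setting these equal: −4p − 1 = 5p − 4 ⇒ −9p = -3 ⇒ p = 1/3, and the value is (-4)·(1/3) − 1 = -7/3.
For Column: with q = P(E), equating Up's and Down's payoffs gives −6q + 1 = 3q − 4 ⇒ q = 5/9.

-7/3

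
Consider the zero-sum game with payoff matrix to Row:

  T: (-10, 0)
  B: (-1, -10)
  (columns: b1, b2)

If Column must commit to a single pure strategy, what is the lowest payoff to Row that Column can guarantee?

Column maxima: b1 → -1, b2 → 0.
The smallest of these is -1.

-1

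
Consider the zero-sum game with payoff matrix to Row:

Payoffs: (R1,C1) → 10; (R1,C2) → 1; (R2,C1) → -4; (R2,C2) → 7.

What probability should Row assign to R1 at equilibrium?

11/20

Row minima: R1 → 1, R2 → -4; maximin = 1.
Column maxima: C1 → 10, C2 → 7; minimax = 7.
1 ≠ 7, so there is no saddle point; optimal play is mixed.
Let Row play R1 with probability p. Expected payoff against C1: 10p + (-4)(1−p) = 14p − 4; against C2: 1p + 7(1−p) = −6p + 7.
Setting these equal: 14p − 4 = −6p + 7 ⇒ 20p = 11 ⇒ p = 11/20, and the value is (14)·(11/20) − 4 = 37/10.
For Column: with q = P(C1), equating R1's and R2's payoffs gives 9q + 1 = −11q + 7 ⇒ q = 3/10.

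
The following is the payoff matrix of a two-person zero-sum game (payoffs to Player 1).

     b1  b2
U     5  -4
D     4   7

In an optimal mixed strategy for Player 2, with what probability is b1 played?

Row minima: U → -4, D → 4; maximin = 4.
Column maxima: b1 → 5, b2 → 7; minimax = 5.
4 ≠ 5, so there is no saddle point; optimal play is mixed.
Let Player 1 play U with probability p. Expected payoff against b1: 5p + 4(1−p) = p + 4; against b2: (-4)p + 7(1−p) = −11p + 7.
Setting these equal: p + 4 = −11p + 7 ⇒ 12p = 3 ⇒ p = 1/4, and the value is (1)·(1/4) + 4 = 17/4.
For Player 2: with q = P(b1), equating U's and D's payoffs gives 9q − 4 = −3q + 7 ⇒ q = 11/12.

11/12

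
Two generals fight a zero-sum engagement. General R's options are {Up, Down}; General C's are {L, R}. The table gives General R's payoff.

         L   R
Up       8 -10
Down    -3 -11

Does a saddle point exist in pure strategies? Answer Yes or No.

Yes

Row minima: Up → -10, Down → -11; maximin = -10.
Column maxima: L → 8, R → -10; minimax = -10.
maximin = minimax = -10, so a saddle point exists.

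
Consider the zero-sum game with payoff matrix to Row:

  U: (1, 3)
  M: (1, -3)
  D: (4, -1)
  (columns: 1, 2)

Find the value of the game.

13/7

Row minima: U → 1, M → -3, D → -1; maximin = 1.
Column maxima: 1 → 4, 2 → 3; minimax = 3.
1 ≠ 3, so there is no saddle point; optimal play is mixed.
M is strictly dominated by D, so Row never plays it.
On the remaining 2×2 (U, D vs 1, 2):
Let Row play U with probability p. Expected payoff against 1: 1p + 4(1−p) = −3p + 4; against 2: 3p + (-1)(1−p) = 4p − 1.
Setting these equal: −3p + 4 = 4p − 1 ⇒ −7p = -5 ⇒ p = 5/7, and the value is (-3)·(5/7) + 4 = 13/7.
For Column: with q = P(1), equating U's and D's payoffs gives −2q + 3 = 5q − 1 ⇒ q = 4/7.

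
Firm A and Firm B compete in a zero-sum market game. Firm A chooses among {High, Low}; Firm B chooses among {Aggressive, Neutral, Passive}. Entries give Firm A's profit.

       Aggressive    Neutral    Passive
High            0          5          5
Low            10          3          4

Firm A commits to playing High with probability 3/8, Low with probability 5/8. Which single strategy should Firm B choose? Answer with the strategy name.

Neutral

If Firm B plays Aggressive, Firm A's expected payoff is (3/8)·0 + (5/8)·10 = 25/4.
If Firm B plays Neutral, Firm A's expected payoff is (3/8)·5 + (5/8)·3 = 15/4.
If Firm B plays Passive, Firm A's expected payoff is (3/8)·5 + (5/8)·4 = 35/8.
Firm B minimizes Firm A's payoff; the smallest is 15/4, so the best response is Neutral.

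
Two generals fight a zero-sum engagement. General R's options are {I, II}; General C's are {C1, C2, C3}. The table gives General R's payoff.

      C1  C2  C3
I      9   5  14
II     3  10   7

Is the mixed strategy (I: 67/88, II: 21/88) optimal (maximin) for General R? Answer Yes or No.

No

Against C1 this mix gives (67/88)·9 + (21/88)·3 = 333/44.
Against C2 this mix gives (67/88)·5 + (21/88)·10 = 545/88.
Against C3 this mix gives (67/88)·14 + (21/88)·7 = 1085/88.
General C will play C2, holding General R to 545/88. Shifting weight toward the row that does better against C2 would raise this floor (the equalizing mix achieves 75/11 against both C2 and C1), so the proposed strategy is not optimal.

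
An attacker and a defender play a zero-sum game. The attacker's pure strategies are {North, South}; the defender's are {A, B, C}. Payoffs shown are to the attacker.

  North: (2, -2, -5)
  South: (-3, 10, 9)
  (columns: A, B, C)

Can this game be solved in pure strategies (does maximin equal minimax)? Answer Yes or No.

No

Row minima: North → -5, South → -3; maximin = -3.
Column maxima: A → 2, B → 10, C → 9; minimax = 2.
-3 ≠ 2, so no pure-strategy equilibrium exists.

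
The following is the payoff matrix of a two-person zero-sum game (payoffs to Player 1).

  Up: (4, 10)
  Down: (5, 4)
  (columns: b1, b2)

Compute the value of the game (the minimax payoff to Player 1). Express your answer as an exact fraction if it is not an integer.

Row minima: Up → 4, Down → 4; maximin = 4.
Column maxima: b1 → 5, b2 → 10; minimax = 5.
4 ≠ 5, so there is no saddle point; optimal play is mixed.
Let Player 1 play Up with probability p. Expected payoff against b1: 4p + 5(1−p) = −p + 5; against b2: 10p + 4(1−p) = 6p + 4.
Setting these equal: −p + 5 = 6p + 4 ⇒ −7p = -1 ⇒ p = 1/7, and the value is (-1)·(1/7) + 5 = 34/7.
For Player 2: with q = P(b1), equating Up's and Down's payoffs gives −6q + 10 = q + 4 ⇒ q = 6/7.

34/7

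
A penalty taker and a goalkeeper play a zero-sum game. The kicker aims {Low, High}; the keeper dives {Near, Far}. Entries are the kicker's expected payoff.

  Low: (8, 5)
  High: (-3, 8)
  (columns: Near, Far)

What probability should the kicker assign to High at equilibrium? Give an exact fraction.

3/14

Row minima: Low → 5, High → -3; maximin = 5.
Column maxima: Near → 8, Far → 8; minimax = 8.
5 ≠ 8, so there is no saddle point; optimal play is mixed.
Let the kicker play Low with probability p. Expected payoff against Near: 8p + (-3)(1−p) = 11p − 3; against Far: 5p + 8(1−p) = −3p + 8.
Setting these equal: 11p − 3 = −3p + 8 ⇒ 14p = 11 ⇒ p = 11/14, and the value is (11)·(11/14) − 3 = 79/14.
For the keeper: with q = P(Near), equating Low's and High's payoffs gives 3q + 5 = −11q + 8 ⇒ q = 3/14.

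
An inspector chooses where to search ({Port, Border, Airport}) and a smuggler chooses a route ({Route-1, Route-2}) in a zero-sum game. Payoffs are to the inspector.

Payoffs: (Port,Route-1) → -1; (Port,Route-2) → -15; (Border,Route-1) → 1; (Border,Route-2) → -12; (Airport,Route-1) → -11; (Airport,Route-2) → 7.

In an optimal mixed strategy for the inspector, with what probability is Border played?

18/31

Row minima: Port → -15, Border → -12, Airport → -11; maximin = -11.
Column maxima: Route-1 → 1, Route-2 → 7; minimax = 1.
-11 ≠ 1, so there is no saddle point; optimal play is mixed.
Port is strictly dominated by Border, so the inspector never plays it.
On the remaining 2×2 (Border, Airport vs Route-1, Route-2):
Let the inspector play Border with probability p. Expected payoff against Route-1: 1p + (-11)(1−p) = 12p − 11; against Route-2: (-12)p + 7(1−p) = −19p + 7.
Setting these equal: 12p − 11 = −19p + 7 ⇒ 31p = 18 ⇒ p = 18/31, and the value is (12)·(18/31) − 11 = -125/31.
For the smuggler: with q = P(Route-1), equating Border's and Airport's payoffs gives 13q − 12 = −18q + 7 ⇒ q = 19/31.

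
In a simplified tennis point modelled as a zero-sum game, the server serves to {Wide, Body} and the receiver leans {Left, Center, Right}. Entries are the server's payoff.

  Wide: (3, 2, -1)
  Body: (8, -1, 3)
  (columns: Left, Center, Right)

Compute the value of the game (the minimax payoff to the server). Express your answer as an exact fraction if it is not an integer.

Row minima: Wide → -1, Body → -1; maximin = -1.
Column maxima: Left → 8, Center → 2, Right → 3; minimax = 2.
-1 ≠ 2, so there is no saddle point; optimal play is mixed.
Left is strictly dominated by Center (it gives the server strictly more in every row), so the receiver never plays it.
On the remaining 2×2 (Wide, Body vs Center, Right):
Let the server play Wide with probability p. Expected payoff against Center: 2p + (-1)(1−p) = 3p − 1; against Right: (-1)p + 3(1−p) = −4p + 3.
Setting these equal: 3p − 1 = −4p + 3 ⇒ 7p = 4 ⇒ p = 4/7, and the value is (3)·(4/7) − 1 = 5/7.
For the receiver: with q = P(Center), equating Wide's and Body's payoffs gives 3q − 1 = −4q + 3 ⇒ q = 4/7.

5/7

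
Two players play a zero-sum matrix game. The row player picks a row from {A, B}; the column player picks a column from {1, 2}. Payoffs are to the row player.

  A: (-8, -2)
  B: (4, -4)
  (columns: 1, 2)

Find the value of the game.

-20/7

Row minima: A → -8, B → -4; maximin = -4.
Column maxima: 1 → 4, 2 → -2; minimax = -2.
-4 ≠ -2, so there is no saddle point; optimal play is mixed.
Let the row player play A with probability p. Expected payoff against 1: (-8)p + 4(1−p) = −12p + 4; against 2: (-2)p + (-4)(1−p) = 2p − 4.
Setting these equal: −12p + 4 = 2p − 4 ⇒ −14p = -8 ⇒ p = 4/7, and the value is (-12)·(4/7) + 4 = -20/7.
For the column player: with q = P(1), equating A's and B's payoffs gives −6q − 2 = 8q − 4 ⇒ q = 1/7.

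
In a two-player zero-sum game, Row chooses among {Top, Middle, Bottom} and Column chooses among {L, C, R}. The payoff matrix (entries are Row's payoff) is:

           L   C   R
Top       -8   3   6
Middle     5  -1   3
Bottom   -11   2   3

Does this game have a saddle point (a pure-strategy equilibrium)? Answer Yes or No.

No

Row minima: Top → -8, Middle → -1, Bottom → -11; maximin = -1.
Column maxima: L → 5, C → 3, R → 6; minimax = 3.
-1 ≠ 3, so no pure-strategy equilibrium exists.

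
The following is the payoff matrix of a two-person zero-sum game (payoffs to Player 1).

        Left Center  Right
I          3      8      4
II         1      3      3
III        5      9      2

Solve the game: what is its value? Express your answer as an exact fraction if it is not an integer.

Row minima: I → 3, II → 1, III → 2; maximin = 3.
Column maxima: Left → 5, Center → 9, Right → 4; minimax = 4.
3 ≠ 4, so there is no saddle point; optimal play is mixed.
II is strictly dominated by I, so Player 1 never plays it.
Center is strictly dominated by Left (it gives Player 1 strictly more in every row), so Player 2 never plays it.
On the remaining 2×2 (I, III vs Left, Right):
Let Player 1 play I with probability p. Expected payoff against Left: 3p + 5(1−p) = −2p + 5; against Right: 4p + 2(1−p) = 2p + 2.
Setting these equal: −2p + 5 = 2p + 2 ⇒ −4p = -3 ⇒ p = 3/4, and the value is (-2)·(3/4) + 5 = 7/2.
For Player 2: with q = P(Left), equating I's and III's payoffs gives −q + 4 = 3q + 2 ⇒ q = 1/2.

7/2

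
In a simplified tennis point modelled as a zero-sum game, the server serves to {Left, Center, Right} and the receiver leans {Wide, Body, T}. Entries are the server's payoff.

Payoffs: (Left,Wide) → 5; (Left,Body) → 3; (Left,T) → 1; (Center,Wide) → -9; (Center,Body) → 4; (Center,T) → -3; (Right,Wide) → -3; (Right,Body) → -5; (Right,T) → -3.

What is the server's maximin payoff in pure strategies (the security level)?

1

Row minima: Left → 1, Center → -9, Right → -5.
The best of these is 1.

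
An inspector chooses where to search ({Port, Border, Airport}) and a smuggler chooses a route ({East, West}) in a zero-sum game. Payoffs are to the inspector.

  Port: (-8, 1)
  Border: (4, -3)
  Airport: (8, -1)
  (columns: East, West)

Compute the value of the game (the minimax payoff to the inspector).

0

Row minima: Port → -8, Border → -3, Airport → -1; maximin = -1.
Column maxima: East → 8, West → 1; minimax = 1.
-1 ≠ 1, so there is no saddle point; optimal play is mixed.
Border is strictly dominated by Airport, so the inspector never plays it.
On the remaining 2×2 (Port, Airport vs East, West):
Let the inspector play Port with probability p. Expected payoff against East: (-8)p + 8(1−p) = −16p + 8; against West: 1p + (-1)(1−p) = 2p − 1.
Setting these equal: −16p + 8 = 2p − 1 ⇒ −18p = -9 ⇒ p = 1/2, and the value is (-16)·(1/2) + 8 = 0.
For the smuggler: with q = P(East), equating Port's and Airport's payoffs gives −9q + 1 = 9q − 1 ⇒ q = 1/9.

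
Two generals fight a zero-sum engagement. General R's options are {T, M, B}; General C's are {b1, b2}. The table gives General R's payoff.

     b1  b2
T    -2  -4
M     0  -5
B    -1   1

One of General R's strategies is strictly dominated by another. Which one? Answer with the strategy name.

T

B gives a strictly higher payoff than T against every column: -1 > -2, 1 > -4.
So T is strictly dominated and General R never plays it.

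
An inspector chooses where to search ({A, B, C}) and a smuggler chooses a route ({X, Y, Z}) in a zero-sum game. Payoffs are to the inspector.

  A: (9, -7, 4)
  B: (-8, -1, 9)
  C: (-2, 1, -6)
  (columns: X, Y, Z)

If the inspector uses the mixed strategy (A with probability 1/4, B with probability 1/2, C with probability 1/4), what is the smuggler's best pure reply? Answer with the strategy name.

If the smuggler plays X, the inspector's expected payoff is (1/4)·9 + (1/2)·(-8) + (1/4)·(-2) = -9/4.
If the smuggler plays Y, the inspector's expected payoff is (1/4)·(-7) + (1/2)·(-1) + (1/4)·1 = -2.
If the smuggler plays Z, the inspector's expected payoff is (1/4)·4 + (1/2)·9 + (1/4)·(-6) = 4.
The smuggler minimizes the inspector's payoff; the smallest is -9/4, so the best response is X.

X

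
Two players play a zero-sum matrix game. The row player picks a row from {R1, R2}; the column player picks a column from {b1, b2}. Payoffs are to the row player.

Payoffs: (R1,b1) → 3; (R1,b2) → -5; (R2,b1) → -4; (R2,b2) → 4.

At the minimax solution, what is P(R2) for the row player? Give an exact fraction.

Row minima: R1 → -5, R2 → -4; maximin = -4.
Column maxima: b1 → 3, b2 → 4; minimax = 3.
-4 ≠ 3, so there is no saddle point; optimal play is mixed.
Let the row player play R1 with probability p. Expected payoff against b1: 3p + (-4)(1−p) = 7p − 4; against b2: (-5)p + 4(1−p) = −9p + 4.
Setting these equal: 7p − 4 = −9p + 4 ⇒ 16p = 8 ⇒ p = 1/2, and the value is (7)·(1/2) − 4 = -1/2.
For the column player: with q = P(b1), equating R1's and R2's payoffs gives 8q − 5 = −8q + 4 ⇒ q = 9/16.

1/2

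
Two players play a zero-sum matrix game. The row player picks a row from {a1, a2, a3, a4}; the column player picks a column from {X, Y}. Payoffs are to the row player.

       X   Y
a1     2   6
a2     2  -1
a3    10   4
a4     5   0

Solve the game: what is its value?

26/5

Row minima: a1 → 2, a2 → -1, a3 → 4, a4 → 0; maximin = 4.
Column maxima: X → 10, Y → 6; minimax = 6.
4 ≠ 6, so there is no saddle point; optimal play is mixed.
a2 is strictly dominated by a3, so the row player never plays it.
a4 is strictly dominated by a3, so the row player never plays it.
On the remaining 2×2 (a1, a3 vs X, Y):
Let the row player play a1 with probability p. Expected payoff against X: 2p + 10(1−p) = −8p + 10; against Y: 6p + 4(1−p) = 2p + 4.
Setting these equal: −8p + 10 = 2p + 4 ⇒ −10p = -6 ⇒ p = 3/5, and the value is (-8)·(3/5) + 10 = 26/5.
For the column player: with q = P(X), equating a1's and a3's payoffs gives −4q + 6 = 6q + 4 ⇒ q = 1/5.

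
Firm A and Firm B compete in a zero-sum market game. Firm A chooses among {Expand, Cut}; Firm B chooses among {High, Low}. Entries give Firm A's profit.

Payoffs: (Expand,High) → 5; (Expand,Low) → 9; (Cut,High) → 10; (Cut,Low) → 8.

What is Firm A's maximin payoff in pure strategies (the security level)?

Row minima: Expand → 5, Cut → 8.
The best of these is 8.

8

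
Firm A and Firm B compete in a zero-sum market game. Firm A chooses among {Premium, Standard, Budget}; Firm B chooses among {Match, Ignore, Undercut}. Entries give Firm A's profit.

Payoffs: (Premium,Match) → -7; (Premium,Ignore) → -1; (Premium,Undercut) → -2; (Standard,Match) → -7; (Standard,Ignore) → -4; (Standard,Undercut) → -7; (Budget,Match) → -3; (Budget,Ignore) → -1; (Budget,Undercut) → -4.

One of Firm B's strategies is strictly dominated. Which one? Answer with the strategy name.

Match holds Firm A's payoff strictly below Ignore in every row: -7 < -1, -7 < -4, -3 < -1.
So Ignore is strictly dominated for Firm B.

Ignore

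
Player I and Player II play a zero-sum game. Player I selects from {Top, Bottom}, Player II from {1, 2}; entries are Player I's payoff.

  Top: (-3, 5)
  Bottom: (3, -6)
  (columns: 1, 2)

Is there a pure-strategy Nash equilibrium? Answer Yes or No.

Row minima: Top → -3, Bottom → -6; maximin = -3.
Column maxima: 1 → 3, 2 → 5; minimax = 3.
-3 ≠ 3, so no pure-strategy equilibrium exists.

No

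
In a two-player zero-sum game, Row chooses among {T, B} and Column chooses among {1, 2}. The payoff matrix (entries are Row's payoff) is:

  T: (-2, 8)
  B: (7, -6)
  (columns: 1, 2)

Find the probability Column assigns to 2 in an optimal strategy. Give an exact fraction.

9/23

Row minima: T → -2, B → -6; maximin = -2.
Column maxima: 1 → 7, 2 → 8; minimax = 7.
-2 ≠ 7, so there is no saddle point; optimal play is mixed.
Let Row play T with probability p. Expected payoff against 1: (-2)p + 7(1−p) = −9p + 7; against 2: 8p + (-6)(1−p) = 14p − 6.
Setting these equal: −9p + 7 = 14p − 6 ⇒ −23p = -13 ⇒ p = 13/23, and the value is (-9)·(13/23) + 7 = 44/23.
For Column: with q = P(1), equating T's and B's payoffs gives −10q + 8 = 13q − 6 ⇒ q = 14/23.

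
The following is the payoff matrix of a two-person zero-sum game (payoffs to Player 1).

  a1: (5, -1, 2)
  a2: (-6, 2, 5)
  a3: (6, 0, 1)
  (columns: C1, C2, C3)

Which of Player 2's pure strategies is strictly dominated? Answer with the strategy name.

C2 holds Player 1's payoff strictly below C3 in every row: -1 < 2, 2 < 5, 0 < 1.
So C3 is strictly dominated for Player 2.

C3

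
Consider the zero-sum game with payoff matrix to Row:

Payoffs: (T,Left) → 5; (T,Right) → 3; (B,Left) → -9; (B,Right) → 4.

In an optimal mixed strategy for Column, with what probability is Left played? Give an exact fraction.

Row minima: T → 3, B → -9; maximin = 3.
Column maxima: Left → 5, Right → 4; minimax = 4.
3 ≠ 4, so there is no saddle point; optimal play is mixed.
Let Row play T with probability p. Expected payoff against Left: 5p + (-9)(1−p) = 14p − 9; against Right: 3p + 4(1−p) = −p + 4.
Setting these equal: 14p − 9 = −p + 4 ⇒ 15p = 13 ⇒ p = 13/15, and the value is (14)·(13/15) − 9 = 47/15.
For Column: with q = P(Left), equating T's and B's payoffs gives 2q + 3 = −13q + 4 ⇒ q = 1/15.

1/15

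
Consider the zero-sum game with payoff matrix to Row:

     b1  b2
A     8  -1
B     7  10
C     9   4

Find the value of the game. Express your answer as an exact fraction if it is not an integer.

31/4

Row minima: A → -1, B → 7, C → 4; maximin = 7.
Column maxima: b1 → 9, b2 → 10; minimax = 9.
7 ≠ 9, so there is no saddle point; optimal play is mixed.
A is strictly dominated by C, so Row never plays it.
On the remaining 2×2 (B, C vs b1, b2):
Let Row play B with probability p. Expected payoff against b1: 7p + 9(1−p) = −2p + 9; against b2: 10p + 4(1−p) = 6p + 4.
Setting these equal: −2p + 9 = 6p + 4 ⇒ −8p = -5 ⇒ p = 5/8, and the value is (-2)·(5/8) + 9 = 31/4.
For Column: with q = P(b1), equating B's and C's payoffs gives −3q + 10 = 5q + 4 ⇒ q = 3/4.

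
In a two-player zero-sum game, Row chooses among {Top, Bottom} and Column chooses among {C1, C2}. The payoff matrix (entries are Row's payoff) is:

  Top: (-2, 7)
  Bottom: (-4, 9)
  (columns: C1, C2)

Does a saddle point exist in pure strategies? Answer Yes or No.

Row minima: Top → -2, Bottom → -4; maximin = -2.
Column maxima: C1 → -2, C2 → 9; minimax = -2.
maximin = minimax = -2, so a saddle point exists.

Yes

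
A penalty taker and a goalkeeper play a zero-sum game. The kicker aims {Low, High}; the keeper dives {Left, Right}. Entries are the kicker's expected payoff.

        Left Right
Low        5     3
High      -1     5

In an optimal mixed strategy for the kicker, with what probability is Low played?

Row minima: Low → 3, High → -1; maximin = 3.
Column maxima: Left → 5, Right → 5; minimax = 5.
3 ≠ 5, so there is no saddle point; optimal play is mixed.
Let the kicker play Low with probability p. Expected payoff against Left: 5p + (-1)(1−p) = 6p − 1; against Right: 3p + 5(1−p) = −2p + 5.
Setting these equal: 6p − 1 = −2p + 5 ⇒ 8p = 6 ⇒ p = 3/4, and the value is (6)·(3/4) − 1 = 7/2.
For the keeper: with q = P(Left), equating Low's and High's payoffs gives 2q + 3 = −6q + 5 ⇒ q = 1/4.

3/4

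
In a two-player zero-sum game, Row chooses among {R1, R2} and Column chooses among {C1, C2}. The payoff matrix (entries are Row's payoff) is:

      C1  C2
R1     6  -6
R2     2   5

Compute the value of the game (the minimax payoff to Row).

14/5

Row minima: R1 → -6, R2 → 2; maximin = 2.
Column maxima: C1 → 6, C2 → 5; minimax = 5.
2 ≠ 5, so there is no saddle point; optimal play is mixed.
Let Row play R1 with probability p. Expected payoff against C1: 6p + 2(1−p) = 4p + 2; against C2: (-6)p + 5(1−p) = −11p + 5.
Setting these equal: 4p + 2 = −11p + 5 ⇒ 15p = 3 ⇒ p = 1/5, and the value is (4)·(1/5) + 2 = 14/5.
For Column: with q = P(C1), equating R1's and R2's payoffs gives 12q − 6 = −3q + 5 ⇒ q = 11/15.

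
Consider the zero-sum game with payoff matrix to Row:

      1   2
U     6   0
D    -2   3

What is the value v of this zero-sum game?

18/11

Row minima: U → 0, D → -2; maximin = 0.
Column maxima: 1 → 6, 2 → 3; minimax = 3.
0 ≠ 3, so there is no saddle point; optimal play is mixed.
Let Row play U with probability p. Expected payoff against 1: 6p + (-2)(1−p) = 8p − 2; against 2: 0p + 3(1−p) = −3p + 3.
Setting these equal: 8p − 2 = −3p + 3 ⇒ 11p = 5 ⇒ p = 5/11, and the value is (8)·(5/11) − 2 = 18/11.
For Column: with q = P(1), equating U's and D's payoffs gives 6q = −5q + 3 ⇒ q = 3/11.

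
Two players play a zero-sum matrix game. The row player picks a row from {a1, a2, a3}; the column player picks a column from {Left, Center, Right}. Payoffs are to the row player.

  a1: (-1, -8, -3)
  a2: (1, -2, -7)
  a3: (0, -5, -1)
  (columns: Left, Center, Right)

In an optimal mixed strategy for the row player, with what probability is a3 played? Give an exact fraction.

5/9

Row minima: a1 → -8, a2 → -7, a3 → -5; maximin = -5.
Column maxima: Left → 1, Center → -2, Right → -1; minimax = -2.
-5 ≠ -2, so there is no saddle point; optimal play is mixed.
a1 is strictly dominated by a3, so the row player never plays it.
Left is strictly dominated by Center (it gives the row player strictly more in every row), so the column player never plays it.
On the remaining 2×2 (a2, a3 vs Center, Right):
Let the row player play a2 with probability p. Expected payoff against Center: (-2)p + (-5)(1−p) = 3p − 5; against Right: (-7)p + (-1)(1−p) = −6p − 1.
Setting these equal: 3p − 5 = −6p − 1 ⇒ 9p = 4 ⇒ p = 4/9, and the value is (3)·(4/9) − 5 = -11/3.
For the column player: with q = P(Center), equating a2's and a3's payoffs gives 5q − 7 = −4q − 1 ⇒ q = 2/3.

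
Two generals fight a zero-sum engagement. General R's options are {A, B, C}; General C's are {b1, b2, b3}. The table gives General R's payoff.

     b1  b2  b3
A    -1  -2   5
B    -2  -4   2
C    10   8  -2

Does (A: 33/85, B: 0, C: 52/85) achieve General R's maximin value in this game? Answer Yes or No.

No

Against b1 this mix gives (33/85)·(-1) + (52/85)·10 = 487/85.
Against b2 this mix gives (33/85)·(-2) + (52/85)·8 = 70/17.
Against b3 this mix gives (33/85)·5 + (52/85)·(-2) = 61/85.
General C will play b3, holding General R to 61/85. Shifting weight toward the row that does better against b3 would raise this floor (the equalizing mix achieves 36/17 against both b3 and b2), so the proposed strategy is not optimal.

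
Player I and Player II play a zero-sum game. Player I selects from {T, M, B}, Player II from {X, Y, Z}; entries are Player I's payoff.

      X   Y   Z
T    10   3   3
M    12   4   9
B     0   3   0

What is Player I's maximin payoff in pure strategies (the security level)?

4

Row minima: T → 3, M → 4, B → 0.
The best of these is 4.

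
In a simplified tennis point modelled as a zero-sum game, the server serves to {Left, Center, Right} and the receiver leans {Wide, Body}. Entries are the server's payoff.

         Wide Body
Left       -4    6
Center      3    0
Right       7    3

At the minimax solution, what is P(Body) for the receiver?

11/14

Row minima: Left → -4, Center → 0, Right → 3; maximin = 3.
Column maxima: Wide → 7, Body → 6; minimax = 6.
3 ≠ 6, so there is no saddle point; optimal play is mixed.
Center is strictly dominated by Right, so the server never plays it.
On the remaining 2×2 (Left, Right vs Wide, Body):
Let the server play Left with probability p. Expected payoff against Wide: (-4)p + 7(1−p) = −11p + 7; against Body: 6p + 3(1−p) = 3p + 3.
Setting these equal: −11p + 7 = 3p + 3 ⇒ −14p = -4 ⇒ p = 2/7, and the value is (-11)·(2/7) + 7 = 27/7.
For the receiver: with q = P(Wide), equating Left's and Right's payoffs gives −10q + 6 = 4q + 3 ⇒ q = 3/14.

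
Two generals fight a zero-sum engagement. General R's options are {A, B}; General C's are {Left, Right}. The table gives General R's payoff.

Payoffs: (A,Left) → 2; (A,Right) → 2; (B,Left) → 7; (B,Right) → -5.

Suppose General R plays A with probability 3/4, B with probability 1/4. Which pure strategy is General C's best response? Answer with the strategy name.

If General C plays Left, General R's expected payoff is (3/4)·2 + (1/4)·7 = 13/4.
If General C plays Right, General R's expected payoff is (3/4)·2 + (1/4)·(-5) = 1/4.
General C minimizes General R's payoff; the smallest is 1/4, so the best response is Right.

Right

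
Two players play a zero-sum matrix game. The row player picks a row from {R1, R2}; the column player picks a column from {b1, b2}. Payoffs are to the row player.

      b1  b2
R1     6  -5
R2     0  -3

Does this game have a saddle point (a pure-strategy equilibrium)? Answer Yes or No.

Yes

Row minima: R1 → -5, R2 → -3; maximin = -3.
Column maxima: b1 → 6, b2 → -3; minimax = -3.
maximin = minimax = -3, so a saddle point exists.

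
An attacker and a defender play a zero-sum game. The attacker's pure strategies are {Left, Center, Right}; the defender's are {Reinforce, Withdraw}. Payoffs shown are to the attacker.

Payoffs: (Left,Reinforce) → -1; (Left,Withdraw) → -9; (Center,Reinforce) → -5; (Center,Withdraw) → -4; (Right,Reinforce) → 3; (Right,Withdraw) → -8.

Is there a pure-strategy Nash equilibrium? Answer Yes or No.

No

Row minima: Left → -9, Center → -5, Right → -8; maximin = -5.
Column maxima: Reinforce → 3, Withdraw → -4; minimax = -4.
-5 ≠ -4, so no pure-strategy equilibrium exists.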